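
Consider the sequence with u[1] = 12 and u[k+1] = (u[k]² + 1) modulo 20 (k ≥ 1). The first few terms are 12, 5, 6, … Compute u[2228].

u[1] = 12,  u[2] = 5,  u[3] = 6,  u[4] = 17,  u[5] = 10,  u[6] = 1,  u[7] = 2,  u[8] = 5.
Since u[8] = u[2] = 5, the sequence is eventually periodic: after a pre-period of length 1 it cycles with period 6.
For k ≥ 2, u[k] depends only on (k - 2) mod 6. (2228 - 2) mod 6 = 0, so u[2228] = u[2] = 5.

5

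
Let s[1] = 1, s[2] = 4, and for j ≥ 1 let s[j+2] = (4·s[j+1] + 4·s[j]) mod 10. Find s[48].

0

Listing terms: s[1] = 1; s[2] = 4; s[3] = 0; s[4] = 6; s[5] = 4; s[6] = 0.
Since (s[5], s[6]) = (s[2], s[3]) = (4, 0) (two consecutive terms determine the rest), the sequence is eventually periodic: after a pre-period of length 1 it cycles with period 3.
For j ≥ 2, s[j] depends only on (j - 2) mod 3. (48 - 2) mod 3 = 1, so s[48] = s[3] = 0.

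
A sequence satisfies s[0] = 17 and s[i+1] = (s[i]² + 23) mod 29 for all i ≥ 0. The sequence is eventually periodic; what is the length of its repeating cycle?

7

Listing terms: s[0] = 17; s[1] = 22; s[2] = 14; s[3] = 16; s[4] = 18; s[5] = 28; s[6] = 24; s[7] = 19; s[8] = 7; s[9] = 14.
Since s[9] = s[2] = 14, the sequence is eventually periodic: after a pre-period of length 2 it cycles with period 7.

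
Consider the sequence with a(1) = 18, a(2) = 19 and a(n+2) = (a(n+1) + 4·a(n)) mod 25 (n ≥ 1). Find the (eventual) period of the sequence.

Computing terms: a(1) = 18,  a(2) = 19,  a(3) = 16,  a(4) = 17,  a(5) = 6,  a(6) = 24,  a(7) = 23,  a(8) = 19,  a(9) = 11,  a(10) = 12,  a(11) = 6,  a(12) = 4,  a(13) = 3,  a(14) = 19,  a(15) = 6,  a(16) = 7,  a(17) = 6,  a(18) = 9,  a(19) = 8,  a(20) = 19,  a(21) = 1,  a(22) = 2,  a(23) = 6,  a(24) = 14,  a(25) = 13,  a(26) = 19,  a(27) = 21,  a(28) = 22,  a(29) = 6,  a(30) = 19,  a(31) = 18,  a(32) = 19.
Since (a(31), a(32)) = (a(1), a(2)) = (18, 19) (two consecutive terms determine the rest), the sequence is periodic with period 30.

30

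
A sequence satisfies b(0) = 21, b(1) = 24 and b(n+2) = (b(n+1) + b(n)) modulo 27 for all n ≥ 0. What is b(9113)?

Listing terms: b(0) = 21, b(1) = 24, b(2) = 18, b(3) = 15, b(4) = 6, b(5) = 21, b(6) = 0, b(7) = 21, b(8) = 21, b(9) = 15, b(10) = 9, b(11) = 24, b(12) = 6, b(13) = 3, b(14) = 9, b(15) = 12, b(16) = 21, b(17) = 6, b(18) = 0, b(19) = 6, b(20) = 6, b(21) = 12, b(22) = 18, b(23) = 3, b(24) = 21, b(25) = 24.
Since (b(24), b(25)) = (b(0), b(1)) = (21, 24) (two consecutive terms determine the rest), the sequence is periodic with period 24.
(9113 - 0) mod 24 = 17, so b(9113) = b(17) = 6.

6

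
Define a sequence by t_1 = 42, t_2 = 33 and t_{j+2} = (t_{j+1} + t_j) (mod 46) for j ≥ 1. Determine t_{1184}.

t_1 = 42,  t_2 = 33,  t_3 = 29,  t_4 = 16,  t_5 = 45,  t_6 = 15,  t_7 = 14,  t_8 = 29,  t_9 = 43,  t_{10} = 26,  t_{11} = 23,  t_{12} = 3,  t_{13} = 26,  t_{14} = 29,  t_{15} = 9,  t_{16} = 38,  t_{17} = 1,  t_{18} = 39,  t_{19} = 40,  t_{20} = 33,  t_{21} = 27,  t_{22} = 14,  t_{23} = 41,  t_{24} = 9,  t_{25} = 4,  t_{26} = 13,  t_{27} = 17,  t_{28} = 30,  t_{29} = 1,  t_{30} = 31,  t_{31} = 32,  t_{32} = 17,  t_{33} = 3,  t_{34} = 20,  t_{35} = 23,  t_{36} = 43,  t_{37} = 20,  t_{38} = 17,  t_{39} = 37,  t_{40} = 8,  t_{41} = 45,  t_{42} = 7,  t_{43} = 6,  t_{44} = 13,  t_{45} = 19,  t_{46} = 32,  t_{47} = 5,  t_{48} = 37,  t_{49} = 42,  t_{50} = 33.
The sequence repeats with period 48.
So t_{1184} = t_{1 + ((1184-1) mod 48)} = t_{32} = 17.

17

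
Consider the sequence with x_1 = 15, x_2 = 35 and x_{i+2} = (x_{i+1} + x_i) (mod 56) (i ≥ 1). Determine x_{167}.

We have x_1 = 15,  x_2 = 35,  x_3 = 50,  x_4 = 29,  x_5 = 23,  x_6 = 52,  x_7 = 19,  x_8 = 15,  x_9 = 34,  x_{10} = 49,  x_{11} = 27,  x_{12} = 20,  x_{13} = 47,  x_{14} = 11,  x_{15} = 2,  x_{16} = 13,  x_{17} = 15,  x_{18} = 28,  x_{19} = 43,  x_{20} = 15,  x_{21} = 2,  x_{22} = 17,  x_{23} = 19,  x_{24} = 36,  x_{25} = 55,  x_{26} = 35,  x_{27} = 34,  x_{28} = 13,  x_{29} = 47,  x_{30} = 4,  x_{31} = 51,  x_{32} = 55,  x_{33} = 50,  x_{34} = 49,  x_{35} = 43,  x_{36} = 36,  x_{37} = 23,  x_{38} = 3,  x_{39} = 26,  x_{40} = 29,  x_{41} = 55,  x_{42} = 28,  x_{43} = 27,  x_{44} = 55,  x_{45} = 26,  x_{46} = 25,  x_{47} = 51,  x_{48} = 20,  x_{49} = 15,  x_{50} = 35.
Since (x_{49}, x_{50}) = (x_1, x_2) = (15, 35) (two consecutive terms determine the rest), the sequence is periodic with period 48.
So x_{167} = x_{1 + ((167-1) mod 48)} = x_{23} = 19.

19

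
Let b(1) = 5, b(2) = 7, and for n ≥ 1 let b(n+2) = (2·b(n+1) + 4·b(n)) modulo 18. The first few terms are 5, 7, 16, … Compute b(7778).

b(1) = 5; b(2) = 7; b(3) = 16; b(4) = 6; b(5) = 4; b(6) = 14; b(7) = 8; b(8) = 0; b(9) = 14; b(10) = 10; b(11) = 4; b(12) = 12; b(13) = 4; b(14) = 2; b(15) = 2; b(16) = 12; b(17) = 14; b(18) = 4; b(19) = 10; b(20) = 0; b(21) = 4; b(22) = 8; b(23) = 14; b(24) = 6; b(25) = 14; b(26) = 16; b(27) = 16; b(28) = 6.
Since (b(27), b(28)) = (b(3), b(4)) = (16, 6) (two consecutive terms determine the rest), the sequence is eventually periodic: after a pre-period of length 2 it cycles with period 24.
For n ≥ 3, b(n) depends only on (n - 3) mod 24. (7778 - 3) mod 24 = 23, so b(7778) = b(26) = 16.

16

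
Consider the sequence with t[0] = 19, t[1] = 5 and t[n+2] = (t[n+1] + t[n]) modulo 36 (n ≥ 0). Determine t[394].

t[0] = 19,  t[1] = 5,  t[2] = 24,  t[3] = 29,  t[4] = 17,  t[5] = 10,  t[6] = 27,  t[7] = 1,  t[8] = 28,  t[9] = 29,  t[10] = 21,  t[11] = 14,  t[12] = 35,  t[13] = 13,  t[14] = 12,  t[15] = 25,  t[16] = 1,  t[17] = 26,  t[18] = 27,  t[19] = 17,  t[20] = 8,  t[21] = 25,  t[22] = 33,  t[23] = 22,  t[24] = 19,  t[25] = 5.
The sequence repeats with period 24.
So t[394] = t[0 + ((394-0) mod 24)] = t[10] = 21.

21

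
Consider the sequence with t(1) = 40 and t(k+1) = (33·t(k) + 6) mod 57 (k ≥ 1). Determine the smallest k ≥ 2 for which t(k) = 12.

Computing terms: t(1) = 40; t(2) = 15; t(3) = 45; t(4) = 9; t(5) = 18; t(6) = 30; t(7) = 27; t(8) = 42; t(9) = 24; t(10) = 0; t(11) = 6; t(12) = 33; t(13) = 12; t(14) = 3; t(15) = 48; t(16) = 51; t(17) = 36; t(18) = 54; t(19) = 21; t(20) = 15.
Since t(20) = t(2) = 15, the sequence is eventually periodic: after a pre-period of length 1 it cycles with period 18.
The value 12 first appears (with k ≥ 2) at t(13).

13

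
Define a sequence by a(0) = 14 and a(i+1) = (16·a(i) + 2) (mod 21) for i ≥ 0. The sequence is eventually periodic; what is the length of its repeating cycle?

We have a(0) = 14, a(1) = 16, a(2) = 6, a(3) = 14.
Since a(3) = a(0) = 14, the sequence is periodic with period 3.

3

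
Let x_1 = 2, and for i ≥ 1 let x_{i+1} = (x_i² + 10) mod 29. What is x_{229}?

9

Listing terms: x_1 = 2; x_2 = 14; x_3 = 3; x_4 = 19; x_5 = 23; x_6 = 17; x_7 = 9; x_8 = 4; x_9 = 26; x_{10} = 19.
Since x_{10} = x_4 = 19, the sequence is eventually periodic: after a pre-period of length 3 it cycles with period 6.
For i ≥ 4, x_i depends only on (i - 4) mod 6. (229 - 4) mod 6 = 3, so x_{229} = x_7 = 9.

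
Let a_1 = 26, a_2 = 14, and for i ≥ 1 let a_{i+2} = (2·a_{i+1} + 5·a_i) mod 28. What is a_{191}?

a_1 = 26, a_2 = 14, a_3 = 18, a_4 = 22, a_5 = 22, a_6 = 14, a_7 = 26, a_8 = 10, a_9 = 10, a_{10} = 14, a_{11} = 22, a_{12} = 2, a_{13} = 2, a_{14} = 14, a_{15} = 10, a_{16} = 6, a_{17} = 6, a_{18} = 14, a_{19} = 2, a_{20} = 18, a_{21} = 18, a_{22} = 14, a_{23} = 6, a_{24} = 26, a_{25} = 26, a_{26} = 14.
Since (a_{25}, a_{26}) = (a_1, a_2) = (26, 14) (two consecutive terms determine the rest), the sequence is periodic with period 24.
(191 - 1) mod 24 = 22, so a_{191} = a_{23} = 6.

6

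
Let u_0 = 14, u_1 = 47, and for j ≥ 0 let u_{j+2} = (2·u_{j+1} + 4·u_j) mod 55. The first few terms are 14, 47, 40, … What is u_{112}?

We have u_0 = 14,  u_1 = 47,  u_2 = 40,  u_3 = 48,  u_4 = 36,  u_5 = 44,  u_6 = 12,  u_7 = 35,  u_8 = 8,  u_9 = 46,  u_{10} = 14,  u_{11} = 47.
Since (u_{10}, u_{11}) = (u_0, u_1) = (14, 47) (two consecutive terms determine the rest), the sequence is periodic with period 10.
(112 - 0) mod 10 = 2, so u_{112} = u_2 = 40.

40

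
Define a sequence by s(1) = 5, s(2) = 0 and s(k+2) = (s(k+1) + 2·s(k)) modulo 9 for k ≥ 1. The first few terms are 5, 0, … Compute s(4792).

Listing terms: s(1) = 5; s(2) = 0; s(3) = 1; s(4) = 1; s(5) = 3; s(6) = 5; s(7) = 2; s(8) = 3; s(9) = 7; s(10) = 4; s(11) = 0; s(12) = 8; s(13) = 8; s(14) = 6; s(15) = 4; s(16) = 7; s(17) = 6; s(18) = 2; s(19) = 5; s(20) = 0.
The sequence repeats with period 18.
(4792 - 1) mod 18 = 3, so s(4792) = s(4) = 1.

1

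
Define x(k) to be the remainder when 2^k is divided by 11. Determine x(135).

Listing terms: x(1) = 2, x(2) = 4, x(3) = 8, x(4) = 5, x(5) = 10, x(6) = 9, x(7) = 7, x(8) = 3, x(9) = 6, x(10) = 1, x(11) = 2.
The sequence repeats with period 10.
So x(135) = x(1 + ((135-1) mod 10)) = x(5) = 10.

10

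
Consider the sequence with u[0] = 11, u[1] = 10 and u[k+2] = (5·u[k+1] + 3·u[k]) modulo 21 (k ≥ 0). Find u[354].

Computing terms: u[0] = 11,  u[1] = 10,  u[2] = 20,  u[3] = 4,  u[4] = 17,  u[5] = 13,  u[6] = 11,  u[7] = 10.
Since (u[6], u[7]) = (u[0], u[1]) = (11, 10) (two consecutive terms determine the rest), the sequence is periodic with period 6.
(354 - 0) mod 6 = 0, so u[354] = u[0] = 11.

11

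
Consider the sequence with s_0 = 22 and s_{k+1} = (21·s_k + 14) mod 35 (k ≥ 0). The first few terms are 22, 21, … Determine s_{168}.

Listing terms: s_0 = 22; s_1 = 21; s_2 = 0; s_3 = 14; s_4 = 28; s_5 = 7; s_6 = 21.
Since s_6 = s_1 = 21, the sequence is eventually periodic: after a pre-period of length 1 it cycles with period 5.
For k ≥ 1, s_k depends only on (k - 1) mod 5. (168 - 1) mod 5 = 2, so s_{168} = s_3 = 14.

14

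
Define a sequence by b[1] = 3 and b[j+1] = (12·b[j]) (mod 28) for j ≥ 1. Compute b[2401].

24

Computing terms: b[1] = 3, b[2] = 8, b[3] = 12, b[4] = 4, b[5] = 20, b[6] = 16, b[7] = 24, b[8] = 8.
Since b[8] = b[2] = 8, the sequence is eventually periodic: after a pre-period of length 1 it cycles with period 6.
For j ≥ 2, b[j] depends only on (j - 2) mod 6. (2401 - 2) mod 6 = 5, so b[2401] = b[7] = 24.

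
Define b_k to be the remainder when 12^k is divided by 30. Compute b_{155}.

Computing terms: b_1 = 12; b_2 = 24; b_3 = 18; b_4 = 6; b_5 = 12.
Since b_5 = b_1 = 12, the sequence is periodic with period 4.
(155 - 1) mod 4 = 2, so b_{155} = b_3 = 18.

18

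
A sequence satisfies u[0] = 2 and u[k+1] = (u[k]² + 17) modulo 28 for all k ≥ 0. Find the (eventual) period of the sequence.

u[0] = 2; u[1] = 21; u[2] = 10; u[3] = 5; u[4] = 14; u[5] = 17; u[6] = 26; u[7] = 21.
Since u[7] = u[1] = 21, the sequence is eventually periodic: after a pre-period of length 1 it cycles with period 6.

6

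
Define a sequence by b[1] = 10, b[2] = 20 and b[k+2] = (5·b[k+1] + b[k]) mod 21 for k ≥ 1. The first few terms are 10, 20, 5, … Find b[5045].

20

We have b[1] = 10,  b[2] = 20,  b[3] = 5,  b[4] = 3,  b[5] = 20,  b[6] = 19,  b[7] = 10,  b[8] = 6,  b[9] = 19,  b[10] = 17,  b[11] = 20,  b[12] = 12,  b[13] = 17,  b[14] = 13,  b[15] = 19,  b[16] = 3,  b[17] = 13,  b[18] = 5,  b[19] = 17,  b[20] = 6,  b[21] = 5,  b[22] = 10,  b[23] = 13,  b[24] = 12,  b[25] = 10,  b[26] = 20.
The sequence repeats with period 24.
So b[5045] = b[1 + ((5045-1) mod 24)] = b[5] = 20.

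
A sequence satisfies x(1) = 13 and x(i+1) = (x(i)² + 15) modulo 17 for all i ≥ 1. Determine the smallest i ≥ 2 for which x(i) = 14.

Computing terms: x(1) = 13; x(2) = 14; x(3) = 7; x(4) = 13.
Since x(4) = x(1) = 13, the sequence is periodic with period 3.
The value 14 first appears (with i ≥ 2) at x(2).

2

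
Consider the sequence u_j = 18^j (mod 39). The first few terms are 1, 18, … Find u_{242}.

12

Computing terms: u_0 = 1,  u_1 = 18,  u_2 = 12,  u_3 = 21,  u_4 = 27,  u_5 = 18.
Since u_5 = u_1 = 18, the sequence is eventually periodic: after a pre-period of length 1 it cycles with period 4.
For j ≥ 1, u_j depends only on (j - 1) mod 4. (242 - 1) mod 4 = 1, so u_{242} = u_2 = 12.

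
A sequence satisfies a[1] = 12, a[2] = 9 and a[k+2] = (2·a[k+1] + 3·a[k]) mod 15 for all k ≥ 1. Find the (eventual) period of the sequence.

4

a[1] = 12, a[2] = 9, a[3] = 9, a[4] = 0, a[5] = 12, a[6] = 9.
The sequence repeats with period 4.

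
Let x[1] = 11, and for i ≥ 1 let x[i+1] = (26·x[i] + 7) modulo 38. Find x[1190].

27

Computing terms: x[1] = 11, x[2] = 27, x[3] = 25, x[4] = 11.
The sequence repeats with period 3.
So x[1190] = x[1 + ((1190-1) mod 3)] = x[2] = 27.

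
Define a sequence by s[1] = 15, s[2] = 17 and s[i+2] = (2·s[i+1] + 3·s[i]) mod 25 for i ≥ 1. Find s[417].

0

Computing terms: s[1] = 15, s[2] = 17, s[3] = 4, s[4] = 9, s[5] = 5, s[6] = 12, s[7] = 14, s[8] = 14, s[9] = 20, s[10] = 7, s[11] = 24, s[12] = 19, s[13] = 10, s[14] = 2, s[15] = 9, s[16] = 24, s[17] = 0, s[18] = 22, s[19] = 19, s[20] = 4, s[21] = 15, s[22] = 17.
Since (s[21], s[22]) = (s[1], s[2]) = (15, 17) (two consecutive terms determine the rest), the sequence is periodic with period 20.
(417 - 1) mod 20 = 16, so s[417] = s[17] = 0.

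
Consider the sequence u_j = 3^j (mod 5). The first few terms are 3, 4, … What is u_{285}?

3

Computing terms: u_1 = 3, u_2 = 4, u_3 = 2, u_4 = 1, u_5 = 3.
The sequence repeats with period 4.
So u_{285} = u_{1 + ((285-1) mod 4)} = u_1 = 3.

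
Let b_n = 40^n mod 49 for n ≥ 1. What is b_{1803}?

41

Computing terms: b_1 = 40; b_2 = 32; b_3 = 6; b_4 = 44; b_5 = 45; b_6 = 36; b_7 = 19; b_8 = 25; b_9 = 20; b_{10} = 16; b_{11} = 3; b_{12} = 22; b_{13} = 47; b_{14} = 18; b_{15} = 34; b_{16} = 37; b_{17} = 10; b_{18} = 8; b_{19} = 26; b_{20} = 11; b_{21} = 48; b_{22} = 9; b_{23} = 17; b_{24} = 43; b_{25} = 5; b_{26} = 4; b_{27} = 13; b_{28} = 30; b_{29} = 24; b_{30} = 29; b_{31} = 33; b_{32} = 46; b_{33} = 27; b_{34} = 2; b_{35} = 31; b_{36} = 15; b_{37} = 12; b_{38} = 39; b_{39} = 41; b_{40} = 23; b_{41} = 38; b_{42} = 1; b_{43} = 40.
The sequence repeats with period 42.
So b_{1803} = b_{1 + ((1803-1) mod 42)} = b_{39} = 41.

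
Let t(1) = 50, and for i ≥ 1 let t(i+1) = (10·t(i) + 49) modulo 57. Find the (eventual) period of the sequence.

18

We have t(1) = 50; t(2) = 36; t(3) = 10; t(4) = 35; t(5) = 0; t(6) = 49; t(7) = 26; t(8) = 24; t(9) = 4; t(10) = 32; t(11) = 27; t(12) = 34; t(13) = 47; t(14) = 6; t(15) = 52; t(16) = 56; t(17) = 39; t(18) = 40; t(19) = 50.
The sequence repeats with period 18.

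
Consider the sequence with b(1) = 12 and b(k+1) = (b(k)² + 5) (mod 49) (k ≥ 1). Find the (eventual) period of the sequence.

3

We have b(1) = 12,  b(2) = 2,  b(3) = 9,  b(4) = 37,  b(5) = 2.
Since b(5) = b(2) = 2, the sequence is eventually periodic: after a pre-period of length 1 it cycles with period 3.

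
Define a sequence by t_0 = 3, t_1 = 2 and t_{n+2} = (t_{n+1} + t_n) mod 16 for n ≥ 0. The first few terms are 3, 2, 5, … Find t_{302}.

We have t_0 = 3,  t_1 = 2,  t_2 = 5,  t_3 = 7,  t_4 = 12,  t_5 = 3,  t_6 = 15,  t_7 = 2,  t_8 = 1,  t_9 = 3,  t_{10} = 4,  t_{11} = 7,  t_{12} = 11,  t_{13} = 2,  t_{14} = 13,  t_{15} = 15,  t_{16} = 12,  t_{17} = 11,  t_{18} = 7,  t_{19} = 2,  t_{20} = 9,  t_{21} = 11,  t_{22} = 4,  t_{23} = 15,  t_{24} = 3,  t_{25} = 2.
The sequence repeats with period 24.
(302 - 0) mod 24 = 14, so t_{302} = t_{14} = 13.

13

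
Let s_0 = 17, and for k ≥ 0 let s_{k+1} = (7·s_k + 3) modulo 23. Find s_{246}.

s_0 = 17,  s_1 = 7,  s_2 = 6,  s_3 = 22,  s_4 = 19,  s_5 = 21,  s_6 = 12,  s_7 = 18,  s_8 = 14,  s_9 = 9,  s_{10} = 20,  s_{11} = 5,  s_{12} = 15,  s_{13} = 16,  s_{14} = 0,  s_{15} = 3,  s_{16} = 1,  s_{17} = 10,  s_{18} = 4,  s_{19} = 8,  s_{20} = 13,  s_{21} = 2,  s_{22} = 17.
Since s_{22} = s_0 = 17, the sequence is periodic with period 22.
So s_{246} = s_{0 + ((246-0) mod 22)} = s_4 = 19.

19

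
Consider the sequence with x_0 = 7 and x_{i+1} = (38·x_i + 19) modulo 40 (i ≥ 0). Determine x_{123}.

1

x_0 = 7,  x_1 = 5,  x_2 = 9,  x_3 = 1,  x_4 = 17,  x_5 = 25,  x_6 = 9.
Since x_6 = x_2 = 9, the sequence is eventually periodic: after a pre-period of length 2 it cycles with period 4.
For i ≥ 2, x_i depends only on (i - 2) mod 4. (123 - 2) mod 4 = 1, so x_{123} = x_3 = 1.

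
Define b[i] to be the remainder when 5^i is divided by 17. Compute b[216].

16

Computing terms: b[1] = 5, b[2] = 8, b[3] = 6, b[4] = 13, b[5] = 14, b[6] = 2, b[7] = 10, b[8] = 16, b[9] = 12, b[10] = 9, b[11] = 11, b[12] = 4, b[13] = 3, b[14] = 15, b[15] = 7, b[16] = 1, b[17] = 5.
Since b[17] = b[1] = 5, the sequence is periodic with period 16.
So b[216] = b[1 + ((216-1) mod 16)] = b[8] = 16.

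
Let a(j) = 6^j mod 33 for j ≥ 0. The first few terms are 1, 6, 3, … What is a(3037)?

30

a(0) = 1,  a(1) = 6,  a(2) = 3,  a(3) = 18,  a(4) = 9,  a(5) = 21,  a(6) = 27,  a(7) = 30,  a(8) = 15,  a(9) = 24,  a(10) = 12,  a(11) = 6.
Since a(11) = a(1) = 6, the sequence is eventually periodic: after a pre-period of length 1 it cycles with period 10.
For j ≥ 1, a(j) depends only on (j - 1) mod 10. (3037 - 1) mod 10 = 6, so a(3037) = a(7) = 30.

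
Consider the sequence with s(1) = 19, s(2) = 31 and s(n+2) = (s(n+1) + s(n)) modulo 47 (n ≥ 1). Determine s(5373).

2

Computing terms: s(1) = 19,  s(2) = 31,  s(3) = 3,  s(4) = 34,  s(5) = 37,  s(6) = 24,  s(7) = 14,  s(8) = 38,  s(9) = 5,  s(10) = 43,  s(11) = 1,  s(12) = 44,  s(13) = 45,  s(14) = 42,  s(15) = 40,  s(16) = 35,  s(17) = 28,  s(18) = 16,  s(19) = 44,  s(20) = 13,  s(21) = 10,  s(22) = 23,  s(23) = 33,  s(24) = 9,  s(25) = 42,  s(26) = 4,  s(27) = 46,  s(28) = 3,  s(29) = 2,  s(30) = 5,  s(31) = 7,  s(32) = 12,  s(33) = 19,  s(34) = 31.
Since (s(33), s(34)) = (s(1), s(2)) = (19, 31) (two consecutive terms determine the rest), the sequence is periodic with period 32.
So s(5373) = s(1 + ((5373-1) mod 32)) = s(29) = 2.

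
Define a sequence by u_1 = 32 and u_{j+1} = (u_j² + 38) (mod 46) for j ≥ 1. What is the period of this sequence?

u_1 = 32, u_2 = 4, u_3 = 8, u_4 = 10, u_5 = 0, u_6 = 38, u_7 = 10.
Since u_7 = u_4 = 10, the sequence is eventually periodic: after a pre-period of length 3 it cycles with period 3.

3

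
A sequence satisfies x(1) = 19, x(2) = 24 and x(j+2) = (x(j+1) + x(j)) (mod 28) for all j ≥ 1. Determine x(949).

19

We have x(1) = 19,  x(2) = 24,  x(3) = 15,  x(4) = 11,  x(5) = 26,  x(6) = 9,  x(7) = 7,  x(8) = 16,  x(9) = 23,  x(10) = 11,  x(11) = 6,  x(12) = 17,  x(13) = 23,  x(14) = 12,  x(15) = 7,  x(16) = 19,  x(17) = 26,  x(18) = 17,  x(19) = 15,  x(20) = 4,  x(21) = 19,  x(22) = 23,  x(23) = 14,  x(24) = 9,  x(25) = 23,  x(26) = 4,  x(27) = 27,  x(28) = 3,  x(29) = 2,  x(30) = 5,  x(31) = 7,  x(32) = 12,  x(33) = 19,  x(34) = 3,  x(35) = 22,  x(36) = 25,  x(37) = 19,  x(38) = 16,  x(39) = 7,  x(40) = 23,  x(41) = 2,  x(42) = 25,  x(43) = 27,  x(44) = 24,  x(45) = 23,  x(46) = 19,  x(47) = 14,  x(48) = 5,  x(49) = 19,  x(50) = 24.
Since (x(49), x(50)) = (x(1), x(2)) = (19, 24) (two consecutive terms determine the rest), the sequence is periodic with period 48.
(949 - 1) mod 48 = 36, so x(949) = x(37) = 19.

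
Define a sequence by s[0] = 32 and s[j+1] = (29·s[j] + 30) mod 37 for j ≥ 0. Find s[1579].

We have s[0] = 32; s[1] = 33; s[2] = 25; s[3] = 15; s[4] = 21; s[5] = 10; s[6] = 24; s[7] = 23; s[8] = 31; s[9] = 4; s[10] = 35; s[11] = 9; s[12] = 32.
The sequence repeats with period 12.
(1579 - 0) mod 12 = 7, so s[1579] = s[7] = 23.

23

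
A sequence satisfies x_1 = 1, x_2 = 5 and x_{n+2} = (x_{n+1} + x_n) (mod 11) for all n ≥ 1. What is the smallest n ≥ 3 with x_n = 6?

Computing terms: x_1 = 1; x_2 = 5; x_3 = 6; x_4 = 0; x_5 = 6; x_6 = 6; x_7 = 1; x_8 = 7; x_9 = 8; x_{10} = 4; x_{11} = 1; x_{12} = 5.
Since (x_{11}, x_{12}) = (x_1, x_2) = (1, 5) (two consecutive terms determine the rest), the sequence is periodic with period 10.
The value 6 first appears (with n ≥ 3) at x_3.

3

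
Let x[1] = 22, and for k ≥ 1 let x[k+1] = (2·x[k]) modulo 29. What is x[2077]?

4

Computing terms: x[1] = 22, x[2] = 15, x[3] = 1, x[4] = 2, x[5] = 4, x[6] = 8, x[7] = 16, x[8] = 3, x[9] = 6, x[10] = 12, x[11] = 24, x[12] = 19, x[13] = 9, x[14] = 18, x[15] = 7, x[16] = 14, x[17] = 28, x[18] = 27, x[19] = 25, x[20] = 21, x[21] = 13, x[22] = 26, x[23] = 23, x[24] = 17, x[25] = 5, x[26] = 10, x[27] = 20, x[28] = 11, x[29] = 22.
Since x[29] = x[1] = 22, the sequence is periodic with period 28.
(2077 - 1) mod 28 = 4, so x[2077] = x[5] = 4.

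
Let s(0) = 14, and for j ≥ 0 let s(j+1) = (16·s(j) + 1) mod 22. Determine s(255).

3

Listing terms: s(0) = 14,  s(1) = 5,  s(2) = 15,  s(3) = 21,  s(4) = 7,  s(5) = 3,  s(6) = 5.
Since s(6) = s(1) = 5, the sequence is eventually periodic: after a pre-period of length 1 it cycles with period 5.
For j ≥ 1, s(j) depends only on (j - 1) mod 5. (255 - 1) mod 5 = 4, so s(255) = s(5) = 3.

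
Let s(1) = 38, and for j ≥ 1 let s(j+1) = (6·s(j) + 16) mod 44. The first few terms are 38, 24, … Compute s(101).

s(1) = 38; s(2) = 24; s(3) = 28; s(4) = 8; s(5) = 20; s(6) = 4; s(7) = 40; s(8) = 36; s(9) = 12; s(10) = 0; s(11) = 16; s(12) = 24.
Since s(12) = s(2) = 24, the sequence is eventually periodic: after a pre-period of length 1 it cycles with period 10.
For j ≥ 2, s(j) depends only on (j - 2) mod 10. (101 - 2) mod 10 = 9, so s(101) = s(11) = 16.

16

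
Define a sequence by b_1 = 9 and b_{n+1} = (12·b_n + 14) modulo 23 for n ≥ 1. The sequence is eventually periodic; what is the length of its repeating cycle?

b_1 = 9, b_2 = 7, b_3 = 6, b_4 = 17, b_5 = 11, b_6 = 8, b_7 = 18, b_8 = 0, b_9 = 14, b_{10} = 21, b_{11} = 13, b_{12} = 9.
Since b_{12} = b_1 = 9, the sequence is periodic with period 11.

11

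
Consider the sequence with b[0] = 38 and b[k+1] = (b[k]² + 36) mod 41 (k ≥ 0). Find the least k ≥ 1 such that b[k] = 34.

b[0] = 38; b[1] = 4; b[2] = 11; b[3] = 34; b[4] = 3; b[5] = 4.
Since b[5] = b[1] = 4, the sequence is eventually periodic: after a pre-period of length 1 it cycles with period 4.
The value 34 first appears (with k ≥ 1) at b[3].

3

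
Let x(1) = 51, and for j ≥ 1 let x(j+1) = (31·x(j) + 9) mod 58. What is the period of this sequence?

28

Computing terms: x(1) = 51,  x(2) = 24,  x(3) = 57,  x(4) = 36,  x(5) = 23,  x(6) = 26,  x(7) = 3,  x(8) = 44,  x(9) = 39,  x(10) = 0,  x(11) = 9,  x(12) = 56,  x(13) = 5,  x(14) = 48,  x(15) = 47,  x(16) = 16,  x(17) = 41,  x(18) = 4,  x(19) = 17,  x(20) = 14,  x(21) = 37,  x(22) = 54,  x(23) = 1,  x(24) = 40,  x(25) = 31,  x(26) = 42,  x(27) = 35,  x(28) = 50,  x(29) = 51.
The sequence repeats with period 28.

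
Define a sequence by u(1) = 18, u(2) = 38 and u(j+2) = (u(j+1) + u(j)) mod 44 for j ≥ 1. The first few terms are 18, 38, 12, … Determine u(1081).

18

u(1) = 18,  u(2) = 38,  u(3) = 12,  u(4) = 6,  u(5) = 18,  u(6) = 24,  u(7) = 42,  u(8) = 22,  u(9) = 20,  u(10) = 42,  u(11) = 18,  u(12) = 16,  u(13) = 34,  u(14) = 6,  u(15) = 40,  u(16) = 2,  u(17) = 42,  u(18) = 0,  u(19) = 42,  u(20) = 42,  u(21) = 40,  u(22) = 38,  u(23) = 34,  u(24) = 28,  u(25) = 18,  u(26) = 2,  u(27) = 20,  u(28) = 22,  u(29) = 42,  u(30) = 20,  u(31) = 18,  u(32) = 38.
The sequence repeats with period 30.
So u(1081) = u(1 + ((1081-1) mod 30)) = u(1) = 18.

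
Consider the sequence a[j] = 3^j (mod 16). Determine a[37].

We have a[0] = 1; a[1] = 3; a[2] = 9; a[3] = 11; a[4] = 1.
Since a[4] = a[0] = 1, the sequence is periodic with period 4.
(37 - 0) mod 4 = 1, so a[37] = a[1] = 3.

3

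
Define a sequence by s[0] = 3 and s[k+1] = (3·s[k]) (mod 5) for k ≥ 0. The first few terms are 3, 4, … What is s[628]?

Listing terms: s[0] = 3,  s[1] = 4,  s[2] = 2,  s[3] = 1,  s[4] = 3.
Since s[4] = s[0] = 3, the sequence is periodic with period 4.
(628 - 0) mod 4 = 0, so s[628] = s[0] = 3.

3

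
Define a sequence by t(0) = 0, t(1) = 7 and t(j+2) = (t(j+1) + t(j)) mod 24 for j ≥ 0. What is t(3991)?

19

Computing terms: t(0) = 0; t(1) = 7; t(2) = 7; t(3) = 14; t(4) = 21; t(5) = 11; t(6) = 8; t(7) = 19; t(8) = 3; t(9) = 22; t(10) = 1; t(11) = 23; t(12) = 0; t(13) = 23; t(14) = 23; t(15) = 22; t(16) = 21; t(17) = 19; t(18) = 16; t(19) = 11; t(20) = 3; t(21) = 14; t(22) = 17; t(23) = 7; t(24) = 0; t(25) = 7.
The sequence repeats with period 24.
(3991 - 0) mod 24 = 7, so t(3991) = t(7) = 19.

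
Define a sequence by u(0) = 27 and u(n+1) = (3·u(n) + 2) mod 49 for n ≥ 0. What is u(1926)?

27

u(0) = 27, u(1) = 34, u(2) = 6, u(3) = 20, u(4) = 13, u(5) = 41, u(6) = 27.
Since u(6) = u(0) = 27, the sequence is periodic with period 6.
(1926 - 0) mod 6 = 0, so u(1926) = u(0) = 27.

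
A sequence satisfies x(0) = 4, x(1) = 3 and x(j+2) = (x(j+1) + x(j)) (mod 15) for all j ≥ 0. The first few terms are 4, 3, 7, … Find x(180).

We have x(0) = 4; x(1) = 3; x(2) = 7; x(3) = 10; x(4) = 2; x(5) = 12; x(6) = 14; x(7) = 11; x(8) = 10; x(9) = 6; x(10) = 1; x(11) = 7; x(12) = 8; x(13) = 0; x(14) = 8; x(15) = 8; x(16) = 1; x(17) = 9; x(18) = 10; x(19) = 4; x(20) = 14; x(21) = 3; x(22) = 2; x(23) = 5; x(24) = 7; x(25) = 12; x(26) = 4; x(27) = 1; x(28) = 5; x(29) = 6; x(30) = 11; x(31) = 2; x(32) = 13; x(33) = 0; x(34) = 13; x(35) = 13; x(36) = 11; x(37) = 9; x(38) = 5; x(39) = 14; x(40) = 4; x(41) = 3.
The sequence repeats with period 40.
(180 - 0) mod 40 = 20, so x(180) = x(20) = 14.

14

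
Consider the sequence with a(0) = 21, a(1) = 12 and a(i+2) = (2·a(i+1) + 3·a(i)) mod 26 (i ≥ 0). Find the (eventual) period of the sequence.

Listing terms: a(0) = 21; a(1) = 12; a(2) = 9; a(3) = 2; a(4) = 5; a(5) = 16; a(6) = 21; a(7) = 12.
Since (a(6), a(7)) = (a(0), a(1)) = (21, 12) (two consecutive terms determine the rest), the sequence is periodic with period 6.

6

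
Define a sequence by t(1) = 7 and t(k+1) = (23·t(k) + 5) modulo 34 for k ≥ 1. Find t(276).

10

Computing terms: t(1) = 7; t(2) = 30; t(3) = 15; t(4) = 10; t(5) = 31; t(6) = 4; t(7) = 29; t(8) = 26; t(9) = 25; t(10) = 2; t(11) = 17; t(12) = 22; t(13) = 1; t(14) = 28; t(15) = 3; t(16) = 6; t(17) = 7.
The sequence repeats with period 16.
So t(276) = t(1 + ((276-1) mod 16)) = t(4) = 10.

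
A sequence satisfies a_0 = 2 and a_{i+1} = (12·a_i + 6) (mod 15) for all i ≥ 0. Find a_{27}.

3

Listing terms: a_0 = 2,  a_1 = 0,  a_2 = 6,  a_3 = 3,  a_4 = 12,  a_5 = 0.
Since a_5 = a_1 = 0, the sequence is eventually periodic: after a pre-period of length 1 it cycles with period 4.
For i ≥ 1, a_i depends only on (i - 1) mod 4. (27 - 1) mod 4 = 2, so a_{27} = a_3 = 3.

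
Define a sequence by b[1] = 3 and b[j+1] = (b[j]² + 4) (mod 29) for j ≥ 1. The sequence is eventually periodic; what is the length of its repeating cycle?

b[1] = 3, b[2] = 13, b[3] = 28, b[4] = 5, b[5] = 0, b[6] = 4, b[7] = 20, b[8] = 27, b[9] = 8, b[10] = 10, b[11] = 17, b[12] = 3.
The sequence repeats with period 11.

11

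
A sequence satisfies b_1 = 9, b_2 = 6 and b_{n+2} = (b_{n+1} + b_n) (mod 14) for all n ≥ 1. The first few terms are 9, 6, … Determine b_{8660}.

0

Computing terms: b_1 = 9,  b_2 = 6,  b_3 = 1,  b_4 = 7,  b_5 = 8,  b_6 = 1,  b_7 = 9,  b_8 = 10,  b_9 = 5,  b_{10} = 1,  b_{11} = 6,  b_{12} = 7,  b_{13} = 13,  b_{14} = 6,  b_{15} = 5,  b_{16} = 11,  b_{17} = 2,  b_{18} = 13,  b_{19} = 1,  b_{20} = 0,  b_{21} = 1,  b_{22} = 1,  b_{23} = 2,  b_{24} = 3,  b_{25} = 5,  b_{26} = 8,  b_{27} = 13,  b_{28} = 7,  b_{29} = 6,  b_{30} = 13,  b_{31} = 5,  b_{32} = 4,  b_{33} = 9,  b_{34} = 13,  b_{35} = 8,  b_{36} = 7,  b_{37} = 1,  b_{38} = 8,  b_{39} = 9,  b_{40} = 3,  b_{41} = 12,  b_{42} = 1,  b_{43} = 13,  b_{44} = 0,  b_{45} = 13,  b_{46} = 13,  b_{47} = 12,  b_{48} = 11,  b_{49} = 9,  b_{50} = 6.
Since (b_{49}, b_{50}) = (b_1, b_2) = (9, 6) (two consecutive terms determine the rest), the sequence is periodic with period 48.
So b_{8660} = b_{1 + ((8660-1) mod 48)} = b_{20} = 0.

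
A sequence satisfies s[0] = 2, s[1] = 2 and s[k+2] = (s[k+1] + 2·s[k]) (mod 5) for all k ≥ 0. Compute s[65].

s[0] = 2, s[1] = 2, s[2] = 1, s[3] = 0, s[4] = 2, s[5] = 2.
The sequence repeats with period 4.
(65 - 0) mod 4 = 1, so s[65] = s[1] = 2.

2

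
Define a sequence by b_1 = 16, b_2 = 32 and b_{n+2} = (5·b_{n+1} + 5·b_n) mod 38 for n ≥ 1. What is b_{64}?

b_1 = 16; b_2 = 32; b_3 = 12; b_4 = 30; b_5 = 20; b_6 = 22; b_7 = 20; b_8 = 20; b_9 = 10; b_{10} = 36; b_{11} = 2; b_{12} = 0; b_{13} = 10; b_{14} = 12; b_{15} = 34; b_{16} = 2; b_{17} = 28; b_{18} = 36; b_{19} = 16; b_{20} = 32.
The sequence repeats with period 18.
(64 - 1) mod 18 = 9, so b_{64} = b_{10} = 36.

36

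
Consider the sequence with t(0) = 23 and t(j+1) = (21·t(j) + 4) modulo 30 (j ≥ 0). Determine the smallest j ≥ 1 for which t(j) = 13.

Computing terms: t(0) = 23, t(1) = 7, t(2) = 1, t(3) = 25, t(4) = 19, t(5) = 13, t(6) = 7.
Since t(6) = t(1) = 7, the sequence is eventually periodic: after a pre-period of length 1 it cycles with period 5.
The value 13 first appears (with j ≥ 1) at t(5).

5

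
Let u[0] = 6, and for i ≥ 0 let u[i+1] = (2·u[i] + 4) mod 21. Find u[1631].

1

We have u[0] = 6; u[1] = 16; u[2] = 15; u[3] = 13; u[4] = 9; u[5] = 1; u[6] = 6.
The sequence repeats with period 6.
(1631 - 0) mod 6 = 5, so u[1631] = u[5] = 1.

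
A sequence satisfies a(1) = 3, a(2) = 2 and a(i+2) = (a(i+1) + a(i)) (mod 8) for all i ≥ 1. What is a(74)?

2

Computing terms: a(1) = 3, a(2) = 2, a(3) = 5, a(4) = 7, a(5) = 4, a(6) = 3, a(7) = 7, a(8) = 2, a(9) = 1, a(10) = 3, a(11) = 4, a(12) = 7, a(13) = 3, a(14) = 2.
Since (a(13), a(14)) = (a(1), a(2)) = (3, 2) (two consecutive terms determine the rest), the sequence is periodic with period 12.
(74 - 1) mod 12 = 1, so a(74) = a(2) = 2.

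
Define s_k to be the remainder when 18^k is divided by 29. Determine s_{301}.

12

Listing terms: s_1 = 18; s_2 = 5; s_3 = 3; s_4 = 25; s_5 = 15; s_6 = 9; s_7 = 17; s_8 = 16; s_9 = 27; s_{10} = 22; s_{11} = 19; s_{12} = 23; s_{13} = 8; s_{14} = 28; s_{15} = 11; s_{16} = 24; s_{17} = 26; s_{18} = 4; s_{19} = 14; s_{20} = 20; s_{21} = 12; s_{22} = 13; s_{23} = 2; s_{24} = 7; s_{25} = 10; s_{26} = 6; s_{27} = 21; s_{28} = 1; s_{29} = 18.
The sequence repeats with period 28.
(301 - 1) mod 28 = 20, so s_{301} = s_{21} = 12.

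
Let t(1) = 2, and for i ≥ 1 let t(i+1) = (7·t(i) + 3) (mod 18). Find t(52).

We have t(1) = 2,  t(2) = 17,  t(3) = 14,  t(4) = 11,  t(5) = 8,  t(6) = 5,  t(7) = 2.
Since t(7) = t(1) = 2, the sequence is periodic with period 6.
So t(52) = t(1 + ((52-1) mod 6)) = t(4) = 11.

11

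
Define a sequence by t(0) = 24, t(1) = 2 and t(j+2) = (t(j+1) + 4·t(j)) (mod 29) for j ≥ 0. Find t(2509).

28

We have t(0) = 24, t(1) = 2, t(2) = 11, t(3) = 19, t(4) = 5, t(5) = 23, t(6) = 14, t(7) = 19, t(8) = 17, t(9) = 6, t(10) = 16, t(11) = 11, t(12) = 17, t(13) = 3, t(14) = 13, t(15) = 25, t(16) = 19, t(17) = 3, t(18) = 21, t(19) = 4, t(20) = 1, t(21) = 17, t(22) = 21, t(23) = 2, t(24) = 28, t(25) = 7, t(26) = 3, t(27) = 2, t(28) = 14, t(29) = 22, t(30) = 20, t(31) = 21, t(32) = 14, t(33) = 11, t(34) = 9, t(35) = 24, t(36) = 2.
The sequence repeats with period 35.
So t(2509) = t(0 + ((2509-0) mod 35)) = t(24) = 28.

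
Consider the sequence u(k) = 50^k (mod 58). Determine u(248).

54

u(1) = 50,  u(2) = 6,  u(3) = 10,  u(4) = 36,  u(5) = 2,  u(6) = 42,  u(7) = 12,  u(8) = 20,  u(9) = 14,  u(10) = 4,  u(11) = 26,  u(12) = 24,  u(13) = 40,  u(14) = 28,  u(15) = 8,  u(16) = 52,  u(17) = 48,  u(18) = 22,  u(19) = 56,  u(20) = 16,  u(21) = 46,  u(22) = 38,  u(23) = 44,  u(24) = 54,  u(25) = 32,  u(26) = 34,  u(27) = 18,  u(28) = 30,  u(29) = 50.
The sequence repeats with period 28.
(248 - 1) mod 28 = 23, so u(248) = u(24) = 54.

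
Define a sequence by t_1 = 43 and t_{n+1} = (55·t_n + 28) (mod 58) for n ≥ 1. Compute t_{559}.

We have t_1 = 43; t_2 = 15; t_3 = 41; t_4 = 21; t_5 = 23; t_6 = 17; t_7 = 35; t_8 = 39; t_9 = 27; t_{10} = 5; t_{11} = 13; t_{12} = 47; t_{13} = 3; t_{14} = 19; t_{15} = 29; t_{16} = 57; t_{17} = 31; t_{18} = 51; t_{19} = 49; t_{20} = 55; t_{21} = 37; t_{22} = 33; t_{23} = 45; t_{24} = 9; t_{25} = 1; t_{26} = 25; t_{27} = 11; t_{28} = 53; t_{29} = 43.
The sequence repeats with period 28.
So t_{559} = t_{1 + ((559-1) mod 28)} = t_{27} = 11.

11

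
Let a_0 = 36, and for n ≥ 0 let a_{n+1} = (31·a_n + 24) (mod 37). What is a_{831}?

a_0 = 36, a_1 = 30, a_2 = 29, a_3 = 35, a_4 = 36.
Since a_4 = a_0 = 36, the sequence is periodic with period 4.
So a_{831} = a_{0 + ((831-0) mod 4)} = a_3 = 35.

35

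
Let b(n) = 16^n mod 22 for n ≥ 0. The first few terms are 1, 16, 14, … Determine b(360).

12

Computing terms: b(0) = 1; b(1) = 16; b(2) = 14; b(3) = 4; b(4) = 20; b(5) = 12; b(6) = 16.
Since b(6) = b(1) = 16, the sequence is eventually periodic: after a pre-period of length 1 it cycles with period 5.
For n ≥ 1, b(n) depends only on (n - 1) mod 5. (360 - 1) mod 5 = 4, so b(360) = b(5) = 12.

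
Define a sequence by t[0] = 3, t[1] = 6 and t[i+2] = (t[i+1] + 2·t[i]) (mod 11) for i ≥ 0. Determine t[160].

3

t[0] = 3, t[1] = 6, t[2] = 1, t[3] = 2, t[4] = 4, t[5] = 8, t[6] = 5, t[7] = 10, t[8] = 9, t[9] = 7, t[10] = 3, t[11] = 6.
Since (t[10], t[11]) = (t[0], t[1]) = (3, 6) (two consecutive terms determine the rest), the sequence is periodic with period 10.
(160 - 0) mod 10 = 0, so t[160] = t[0] = 3.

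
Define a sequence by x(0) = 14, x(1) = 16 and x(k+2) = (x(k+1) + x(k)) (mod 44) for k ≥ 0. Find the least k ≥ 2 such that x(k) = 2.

x(0) = 14,  x(1) = 16,  x(2) = 30,  x(3) = 2,  x(4) = 32,  x(5) = 34,  x(6) = 22,  x(7) = 12,  x(8) = 34,  x(9) = 2,  x(10) = 36,  x(11) = 38,  x(12) = 30,  x(13) = 24,  x(14) = 10,  x(15) = 34,  x(16) = 0,  x(17) = 34,  x(18) = 34,  x(19) = 24,  x(20) = 14,  x(21) = 38,  x(22) = 8,  x(23) = 2,  x(24) = 10,  x(25) = 12,  x(26) = 22,  x(27) = 34,  x(28) = 12,  x(29) = 2,  x(30) = 14,  x(31) = 16.
The sequence repeats with period 30.
The value 2 first appears (with k ≥ 2) at x(3).

3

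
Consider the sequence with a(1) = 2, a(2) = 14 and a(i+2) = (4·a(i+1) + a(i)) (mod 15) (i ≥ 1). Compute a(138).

14

Computing terms: a(1) = 2,  a(2) = 14,  a(3) = 13,  a(4) = 6,  a(5) = 7,  a(6) = 4,  a(7) = 8,  a(8) = 6,  a(9) = 2,  a(10) = 14.
The sequence repeats with period 8.
So a(138) = a(1 + ((138-1) mod 8)) = a(2) = 14.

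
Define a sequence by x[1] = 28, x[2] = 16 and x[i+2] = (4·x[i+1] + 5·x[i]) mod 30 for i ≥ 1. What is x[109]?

4

Listing terms: x[1] = 28,  x[2] = 16,  x[3] = 24,  x[4] = 26,  x[5] = 14,  x[6] = 6,  x[7] = 4,  x[8] = 16,  x[9] = 24.
Since (x[8], x[9]) = (x[2], x[3]) = (16, 24) (two consecutive terms determine the rest), the sequence is eventually periodic: after a pre-period of length 1 it cycles with period 6.
For i ≥ 2, x[i] depends only on (i - 2) mod 6. (109 - 2) mod 6 = 5, so x[109] = x[7] = 4.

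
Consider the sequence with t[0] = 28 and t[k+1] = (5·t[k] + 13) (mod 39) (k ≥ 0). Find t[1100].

28

Listing terms: t[0] = 28, t[1] = 36, t[2] = 37, t[3] = 3, t[4] = 28.
The sequence repeats with period 4.
So t[1100] = t[0 + ((1100-0) mod 4)] = t[0] = 28.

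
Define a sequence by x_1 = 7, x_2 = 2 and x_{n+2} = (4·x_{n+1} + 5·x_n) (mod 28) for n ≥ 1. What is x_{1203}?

Computing terms: x_1 = 7,  x_2 = 2,  x_3 = 15,  x_4 = 14,  x_5 = 19,  x_6 = 6,  x_7 = 7,  x_8 = 2.
Since (x_7, x_8) = (x_1, x_2) = (7, 2) (two consecutive terms determine the rest), the sequence is periodic with period 6.
(1203 - 1) mod 6 = 2, so x_{1203} = x_3 = 15.

15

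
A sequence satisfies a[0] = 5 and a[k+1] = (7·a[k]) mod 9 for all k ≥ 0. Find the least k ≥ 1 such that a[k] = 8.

1

Listing terms: a[0] = 5, a[1] = 8, a[2] = 2, a[3] = 5.
The sequence repeats with period 3.
The value 8 first appears (with k ≥ 1) at a[1].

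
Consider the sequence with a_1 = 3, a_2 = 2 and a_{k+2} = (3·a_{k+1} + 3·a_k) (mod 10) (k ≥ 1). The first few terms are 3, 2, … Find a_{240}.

1

Listing terms: a_1 = 3,  a_2 = 2,  a_3 = 5,  a_4 = 1,  a_5 = 8,  a_6 = 7,  a_7 = 5,  a_8 = 6,  a_9 = 3,  a_{10} = 7,  a_{11} = 0,  a_{12} = 1,  a_{13} = 3,  a_{14} = 2.
The sequence repeats with period 12.
So a_{240} = a_{1 + ((240-1) mod 12)} = a_{12} = 1.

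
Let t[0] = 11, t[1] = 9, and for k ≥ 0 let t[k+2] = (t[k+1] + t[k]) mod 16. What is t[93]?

Computing terms: t[0] = 11,  t[1] = 9,  t[2] = 4,  t[3] = 13,  t[4] = 1,  t[5] = 14,  t[6] = 15,  t[7] = 13,  t[8] = 12,  t[9] = 9,  t[10] = 5,  t[11] = 14,  t[12] = 3,  t[13] = 1,  t[14] = 4,  t[15] = 5,  t[16] = 9,  t[17] = 14,  t[18] = 7,  t[19] = 5,  t[20] = 12,  t[21] = 1,  t[22] = 13,  t[23] = 14,  t[24] = 11,  t[25] = 9.
The sequence repeats with period 24.
(93 - 0) mod 24 = 21, so t[93] = t[21] = 1.

1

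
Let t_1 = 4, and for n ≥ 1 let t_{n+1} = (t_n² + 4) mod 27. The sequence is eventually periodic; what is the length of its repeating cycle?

t_1 = 4,  t_2 = 20,  t_3 = 26,  t_4 = 5,  t_5 = 2,  t_6 = 8,  t_7 = 14,  t_8 = 11,  t_9 = 17,  t_{10} = 23,  t_{11} = 20.
Since t_{11} = t_2 = 20, the sequence is eventually periodic: after a pre-period of length 1 it cycles with period 9.

9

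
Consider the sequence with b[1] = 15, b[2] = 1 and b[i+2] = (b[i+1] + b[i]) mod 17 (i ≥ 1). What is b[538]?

Listing terms: b[1] = 15; b[2] = 1; b[3] = 16; b[4] = 0; b[5] = 16; b[6] = 16; b[7] = 15; b[8] = 14; b[9] = 12; b[10] = 9; b[11] = 4; b[12] = 13; b[13] = 0; b[14] = 13; b[15] = 13; b[16] = 9; b[17] = 5; b[18] = 14; b[19] = 2; b[20] = 16; b[21] = 1; b[22] = 0; b[23] = 1; b[24] = 1; b[25] = 2; b[26] = 3; b[27] = 5; b[28] = 8; b[29] = 13; b[30] = 4; b[31] = 0; b[32] = 4; b[33] = 4; b[34] = 8; b[35] = 12; b[36] = 3; b[37] = 15; b[38] = 1.
The sequence repeats with period 36.
(538 - 1) mod 36 = 33, so b[538] = b[34] = 8.

8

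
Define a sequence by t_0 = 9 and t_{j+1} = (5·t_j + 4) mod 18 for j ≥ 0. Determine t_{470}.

15

We have t_0 = 9, t_1 = 13, t_2 = 15, t_3 = 7, t_4 = 3, t_5 = 1, t_6 = 9.
Since t_6 = t_0 = 9, the sequence is periodic with period 6.
(470 - 0) mod 6 = 2, so t_{470} = t_2 = 15.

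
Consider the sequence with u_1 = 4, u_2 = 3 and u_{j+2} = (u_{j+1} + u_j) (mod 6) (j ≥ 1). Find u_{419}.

1

Computing terms: u_1 = 4; u_2 = 3; u_3 = 1; u_4 = 4; u_5 = 5; u_6 = 3; u_7 = 2; u_8 = 5; u_9 = 1; u_{10} = 0; u_{11} = 1; u_{12} = 1; u_{13} = 2; u_{14} = 3; u_{15} = 5; u_{16} = 2; u_{17} = 1; u_{18} = 3; u_{19} = 4; u_{20} = 1; u_{21} = 5; u_{22} = 0; u_{23} = 5; u_{24} = 5; u_{25} = 4; u_{26} = 3.
The sequence repeats with period 24.
So u_{419} = u_{1 + ((419-1) mod 24)} = u_{11} = 1.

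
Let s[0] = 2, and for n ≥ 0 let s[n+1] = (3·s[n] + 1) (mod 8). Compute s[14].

6

s[0] = 2; s[1] = 7; s[2] = 6; s[3] = 3; s[4] = 2.
Since s[4] = s[0] = 2, the sequence is periodic with period 4.
(14 - 0) mod 4 = 2, so s[14] = s[2] = 6.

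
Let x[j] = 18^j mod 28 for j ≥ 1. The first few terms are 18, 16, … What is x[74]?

x[1] = 18,  x[2] = 16,  x[3] = 8,  x[4] = 4,  x[5] = 16.
Since x[5] = x[2] = 16, the sequence is eventually periodic: after a pre-period of length 1 it cycles with period 3.
For j ≥ 2, x[j] depends only on (j - 2) mod 3. (74 - 2) mod 3 = 0, so x[74] = x[2] = 16.

16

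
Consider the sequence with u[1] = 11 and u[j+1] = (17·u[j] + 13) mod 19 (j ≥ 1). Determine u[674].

6

We have u[1] = 11, u[2] = 10, u[3] = 12, u[4] = 8, u[5] = 16, u[6] = 0, u[7] = 13, u[8] = 6, u[9] = 1, u[10] = 11.
The sequence repeats with period 9.
So u[674] = u[1 + ((674-1) mod 9)] = u[8] = 6.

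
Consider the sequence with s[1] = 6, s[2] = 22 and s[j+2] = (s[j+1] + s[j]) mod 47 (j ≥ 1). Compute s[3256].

We have s[1] = 6, s[2] = 22, s[3] = 28, s[4] = 3, s[5] = 31, s[6] = 34, s[7] = 18, s[8] = 5, s[9] = 23, s[10] = 28, s[11] = 4, s[12] = 32, s[13] = 36, s[14] = 21, s[15] = 10, s[16] = 31, s[17] = 41, s[18] = 25, s[19] = 19, s[20] = 44, s[21] = 16, s[22] = 13, s[23] = 29, s[24] = 42, s[25] = 24, s[26] = 19, s[27] = 43, s[28] = 15, s[29] = 11, s[30] = 26, s[31] = 37, s[32] = 16, s[33] = 6, s[34] = 22.
The sequence repeats with period 32.
(3256 - 1) mod 32 = 23, so s[3256] = s[24] = 42.

42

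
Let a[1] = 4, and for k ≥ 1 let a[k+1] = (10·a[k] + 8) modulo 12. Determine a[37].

4

Computing terms: a[1] = 4,  a[2] = 0,  a[3] = 8,  a[4] = 4.
The sequence repeats with period 3.
So a[37] = a[1 + ((37-1) mod 3)] = a[1] = 4.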